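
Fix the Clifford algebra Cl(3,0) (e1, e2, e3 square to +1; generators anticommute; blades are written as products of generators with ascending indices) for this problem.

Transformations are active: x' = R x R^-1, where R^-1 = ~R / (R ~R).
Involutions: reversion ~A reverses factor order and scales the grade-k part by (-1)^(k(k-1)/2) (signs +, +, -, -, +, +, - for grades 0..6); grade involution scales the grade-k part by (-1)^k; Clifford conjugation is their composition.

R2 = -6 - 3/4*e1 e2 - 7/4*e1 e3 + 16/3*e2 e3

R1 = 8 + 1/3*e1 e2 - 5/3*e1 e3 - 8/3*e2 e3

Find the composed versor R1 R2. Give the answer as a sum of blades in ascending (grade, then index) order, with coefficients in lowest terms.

Distribute over the terms of R1 (each basis-blade product reordered to ascending indices, repeated generators contracted through their squares):
(8) R2 = -48 - 6*e1 e2 - 14*e1 e3 + 128/3*e2 e3
(1/3*e1 e2) R2 = 1/4 - 2*e1 e2 + 16/9*e1 e3 + 7/12*e2 e3
(-5/3*e1 e3) R2 = -35/12 + 80/9*e1 e2 + 10*e1 e3 + 5/4*e2 e3
(-8/3*e2 e3) R2 = 128/9 + 14/3*e1 e2 - 2*e1 e3 + 16*e2 e3
Summing the partial products and collecting blades:
Answer: -328/9 + 50/9*e1 e2 - 38/9*e1 e3 + 121/2*e2 e3


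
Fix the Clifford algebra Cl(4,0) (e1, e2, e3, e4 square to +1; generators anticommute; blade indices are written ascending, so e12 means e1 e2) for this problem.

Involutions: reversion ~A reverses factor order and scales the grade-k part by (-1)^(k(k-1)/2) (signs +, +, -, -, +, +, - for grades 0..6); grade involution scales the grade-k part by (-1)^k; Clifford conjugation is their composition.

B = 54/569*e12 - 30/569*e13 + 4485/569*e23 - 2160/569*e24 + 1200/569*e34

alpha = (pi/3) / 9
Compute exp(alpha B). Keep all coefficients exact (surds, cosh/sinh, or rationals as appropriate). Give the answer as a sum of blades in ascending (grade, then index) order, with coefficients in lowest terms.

B^2 term by term: the squares give (54/569)^2*(e12)^2 + (-30/569)^2*(e13)^2 + (4485/569)^2*(e23)^2 + (-2160/569)^2*(e24)^2 + (1200/569)^2*(e34)^2 = 2916/323761*(-1) + 900/323761*(-1) + 20115225/323761*(-1) + 4665600/323761*(-1) + 1440000/323761*(-1) = -81 (each basis 2-blade squares to minus the product of its generators' squares); cross terms between blades sharing an index anticommute and cancel; the commuting (index-disjoint) pairs give grade-4 terms 2*c*c'*(blade product), which cancel blade by blade — e1234: 129600/323761 - 129600/323761 = 0 — confirming B is simple. So B^2 = -81.
B^2 = -81 — circular case — the even/odd split gives cos and sin: l = 9, alpha*l = pi/3, so exp(alpha B) = cos(pi/3) + (sin(pi/3)/9)*B = 1/2 + (sqrt(3)/18)*B.
Answer: 1/2 + 3*sqrt(3)/569*e12 - 5*sqrt(3)/1707*e13 + 1495*sqrt(3)/3414*e23 - 120*sqrt(3)/569*e24 + 200*sqrt(3)/1707*e34


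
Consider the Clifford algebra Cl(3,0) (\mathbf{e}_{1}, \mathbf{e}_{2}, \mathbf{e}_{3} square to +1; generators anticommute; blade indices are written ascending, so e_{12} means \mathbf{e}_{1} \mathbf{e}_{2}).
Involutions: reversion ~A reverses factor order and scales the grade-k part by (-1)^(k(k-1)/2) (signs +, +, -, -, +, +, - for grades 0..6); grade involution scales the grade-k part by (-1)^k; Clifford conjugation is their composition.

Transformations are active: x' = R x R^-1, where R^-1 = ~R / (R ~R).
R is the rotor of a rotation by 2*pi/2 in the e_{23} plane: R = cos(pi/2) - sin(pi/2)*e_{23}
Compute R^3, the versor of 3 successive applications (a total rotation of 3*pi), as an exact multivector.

Rotor phase runs at HALF the rotation angle; powers of one rotor simply add phase, so after 3 steps in e_{23} the phase is 3*pi/2 = \frac{3 \pi}{2} and R^3 = cos(\frac{3 \pi}{2}) - sin(\frac{3 \pi}{2})*e_{23}.
cos(\frac{3 \pi}{2}) = 0 and sin(\frac{3 \pi}{2}) = -1, so R^3 = e_{23}. The net rotation is 1*pi (after discarding 1 full turn, each of which contributes a factor -1 to the rotor); the rotor keeps the half-angle phase exactly.
Answer: e_{23}


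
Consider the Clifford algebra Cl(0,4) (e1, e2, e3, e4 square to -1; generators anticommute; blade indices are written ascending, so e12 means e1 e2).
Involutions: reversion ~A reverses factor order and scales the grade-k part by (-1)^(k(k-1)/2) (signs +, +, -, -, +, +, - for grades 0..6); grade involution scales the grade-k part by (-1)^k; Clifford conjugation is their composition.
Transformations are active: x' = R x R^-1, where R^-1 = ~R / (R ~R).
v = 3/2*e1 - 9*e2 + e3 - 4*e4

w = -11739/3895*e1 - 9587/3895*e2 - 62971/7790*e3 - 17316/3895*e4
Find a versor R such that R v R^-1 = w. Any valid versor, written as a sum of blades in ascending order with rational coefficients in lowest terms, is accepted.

A norm check does it: q(v) = q(w) = -401/4, hence R = v + w = -11793/7790*e1 - 44642/3895*e2 - 55181/7790*e3 - 32896/3895*e4 realises the map — parallel part kept, (v - w)/2 negated, v carried to w.
Answer: -11793/7790*e1 - 44642/3895*e2 - 55181/7790*e3 - 32896/3895*e4


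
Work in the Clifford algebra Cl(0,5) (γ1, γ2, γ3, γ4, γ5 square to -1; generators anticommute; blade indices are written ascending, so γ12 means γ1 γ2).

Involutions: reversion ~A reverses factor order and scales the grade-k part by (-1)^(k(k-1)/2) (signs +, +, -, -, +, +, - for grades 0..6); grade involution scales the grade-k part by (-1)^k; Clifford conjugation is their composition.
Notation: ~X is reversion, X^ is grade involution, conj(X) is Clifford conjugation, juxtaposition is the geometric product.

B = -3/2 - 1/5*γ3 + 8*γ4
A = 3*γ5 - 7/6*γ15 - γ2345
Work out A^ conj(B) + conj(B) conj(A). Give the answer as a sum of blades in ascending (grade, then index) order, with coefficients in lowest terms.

first term: 9/2*γ5 + 7/4*γ15 + 3/5*γ35 - 24*γ45 + 7/30*γ135 - 28/3*γ145 + 8*γ235 + 1/5*γ245 + 3/2*γ2345
second term: 9/2*γ5 - 7/4*γ15 - 3/5*γ35 + 24*γ45 - 7/30*γ135 + 28/3*γ145 - 8*γ235 - 1/5*γ245 + 3/2*γ2345
Answer: 9*γ5 + 3*γ2345


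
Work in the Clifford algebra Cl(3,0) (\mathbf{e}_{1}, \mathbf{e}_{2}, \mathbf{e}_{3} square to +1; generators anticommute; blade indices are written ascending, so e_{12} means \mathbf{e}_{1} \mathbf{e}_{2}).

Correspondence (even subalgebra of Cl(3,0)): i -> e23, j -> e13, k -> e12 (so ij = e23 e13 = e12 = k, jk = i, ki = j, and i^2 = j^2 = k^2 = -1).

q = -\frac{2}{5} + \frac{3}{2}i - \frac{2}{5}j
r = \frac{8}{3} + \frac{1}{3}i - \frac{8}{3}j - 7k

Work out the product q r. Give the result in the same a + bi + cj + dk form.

In blades: q = -\frac{2}{5} - \frac{2}{5} e_{13} + \frac{3}{2} e_{23}, r = \frac{8}{3} - 7 e_{12} - \frac{8}{3} e_{13} + \frac{1}{3} e_{23}.
Distribute q over r term by term (generator squares from the signature, products reordered to ascending indices): (-\frac{2}{5})*r = -\frac{16}{15} + \frac{14}{5} e_{12} + \frac{16}{15} e_{13} - \frac{2}{15} e_{23}; (-\frac{2}{5} e_{13})*r = -\frac{16}{15} + \frac{2}{15} e_{12} - \frac{16}{15} e_{13} + \frac{14}{5} e_{23}; (\frac{3}{2} e_{23})*r = -\frac{1}{2} - 4 e_{12} + \frac{21}{2} e_{13} + 4 e_{23}.
Sum: -\frac{79}{30} - \frac{16}{15} e_{12} + \frac{21}{2} e_{13} + \frac{20}{3} e_{23}; translating back through the correspondence:
Answer: -\frac{79}{30} + \frac{20}{3}i + \frac{21}{2}j - \frac{16}{15}k


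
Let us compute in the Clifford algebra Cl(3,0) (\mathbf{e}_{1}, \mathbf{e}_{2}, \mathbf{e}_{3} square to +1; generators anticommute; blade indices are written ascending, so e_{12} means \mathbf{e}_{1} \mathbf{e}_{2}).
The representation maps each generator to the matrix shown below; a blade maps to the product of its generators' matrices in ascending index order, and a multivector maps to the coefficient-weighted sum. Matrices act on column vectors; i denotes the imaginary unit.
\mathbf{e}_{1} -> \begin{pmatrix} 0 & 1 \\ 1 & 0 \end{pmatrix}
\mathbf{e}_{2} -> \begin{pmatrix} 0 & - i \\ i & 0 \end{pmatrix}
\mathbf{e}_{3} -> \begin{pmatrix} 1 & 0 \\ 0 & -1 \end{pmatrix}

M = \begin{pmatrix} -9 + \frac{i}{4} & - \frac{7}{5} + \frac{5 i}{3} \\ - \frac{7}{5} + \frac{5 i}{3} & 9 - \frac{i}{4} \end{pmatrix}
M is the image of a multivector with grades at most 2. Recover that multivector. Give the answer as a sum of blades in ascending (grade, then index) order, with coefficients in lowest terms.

Method: 1, rho(e_{1}), rho(e_{2}), rho(e_{3}) form a trace-orthogonal basis of the 2x2 complex matrices (tr(X Y) = 2 if X = Y, else 0), so M = m0*1 + m1*rho(e_{1}) + m2*rho(e_{2}) + m3*rho(e_{3}) with m0 = tr(M)/2 = 0, m1 = tr(M rho(e_{1}))/2 = - \frac{7}{5} + \frac{5 i}{3}, m2 = tr(M rho(e_{2}))/2 = 0, m3 = tr(M rho(e_{3}))/2 = -9 + \frac{i}{4}.
Multiplying table entries, the bivector images are rho(e_{12}) = i*rho(e_{3}), rho(e_{13}) = -i*rho(e_{2}), rho(e_{23}) = i*rho(e_{1}); with real blade coefficients the real parts of m0..m3 are the coefficients of 1, e_{1}, e_{2}, e_{3} and the imaginary parts give the bivectors (e_{23}: Im m1, e_{13}: -Im m2, e_{12}: Im m3).
Answer: -\frac{7}{5} e_{1} - 9 e_{3} + \frac{1}{4} e_{12} + \frac{5}{3} e_{23}


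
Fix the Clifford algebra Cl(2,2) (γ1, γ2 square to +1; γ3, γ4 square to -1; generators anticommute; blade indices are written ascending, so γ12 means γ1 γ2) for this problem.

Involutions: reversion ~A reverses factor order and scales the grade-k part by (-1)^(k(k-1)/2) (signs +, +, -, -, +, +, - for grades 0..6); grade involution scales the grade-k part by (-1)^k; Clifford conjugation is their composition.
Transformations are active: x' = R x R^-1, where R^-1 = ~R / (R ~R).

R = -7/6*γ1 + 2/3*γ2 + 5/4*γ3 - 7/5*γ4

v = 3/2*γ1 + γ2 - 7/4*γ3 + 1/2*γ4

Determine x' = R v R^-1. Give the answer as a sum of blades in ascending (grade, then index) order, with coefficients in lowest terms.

~R = -7/6*γ1 + 2/3*γ2 + 5/4*γ3 - 7/5*γ4, and R ~R = -6181/3600, so R^-1 = ~R / (-6181/3600).
R v = 433/240 - 13/6*γ12 + 1/6*γ13 + 91/60*γ14 - 29/12*γ23 + 26/15*γ24 - 73/40*γ34
Answer: 1681/1766*γ1 - 14841/6181*γ2 - 21683/24724*γ3 + 4313/1766*γ4


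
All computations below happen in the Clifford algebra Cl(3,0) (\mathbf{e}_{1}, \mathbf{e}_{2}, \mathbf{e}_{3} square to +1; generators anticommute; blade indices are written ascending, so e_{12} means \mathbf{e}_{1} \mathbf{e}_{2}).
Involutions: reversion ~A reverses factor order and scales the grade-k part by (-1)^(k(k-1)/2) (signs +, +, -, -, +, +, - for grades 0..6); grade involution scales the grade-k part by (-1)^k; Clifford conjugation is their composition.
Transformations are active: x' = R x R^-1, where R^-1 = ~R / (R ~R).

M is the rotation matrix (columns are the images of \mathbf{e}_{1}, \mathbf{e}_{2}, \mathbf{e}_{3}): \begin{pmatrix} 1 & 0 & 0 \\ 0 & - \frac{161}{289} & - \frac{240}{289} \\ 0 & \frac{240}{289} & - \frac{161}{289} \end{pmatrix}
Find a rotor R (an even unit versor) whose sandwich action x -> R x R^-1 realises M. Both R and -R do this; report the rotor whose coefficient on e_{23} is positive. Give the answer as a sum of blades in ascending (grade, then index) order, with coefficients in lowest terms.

Method: write R = a + b12*e_{12} + b13*e_{13} + b23*e_{23} with a^2 + b12^2 + b13^2 + b23^2 = 1 (so R^-1 = ~R). Expanding the columns R e_j ~R gives tr M = 4a^2 - 1 and, from the antisymmetric part, M21 - M12 = -4a*b12, M13 - M31 = 4a*b13, M32 - M23 = -4a*b23.
Here tr M = -\frac{33}{289}, so a^2 = (1 + tr M)/4 = \frac{64}{289} and a = ±\frac{8}{17}. Taking a = \frac{8}{17}: M21 - M12 = 0, M13 - M31 = 0, M32 - M23 = \frac{480}{289}, giving b12 = 0, b13 = 0, b23 = -\frac{15}{17}, i.e. R = \frac{8}{17} - \frac{15}{17} e_{23}.
Its e_{23} coefficient is negative, so report the other preimage -R.
Answer: -\frac{8}{17} + \frac{15}{17} e_{23}. Sheet selection: the two-to-one cover makes ±R indistinguishable at the matrix level (trace -\frac{33}{289}), so uniqueness comes from the required sign on e_{23}.


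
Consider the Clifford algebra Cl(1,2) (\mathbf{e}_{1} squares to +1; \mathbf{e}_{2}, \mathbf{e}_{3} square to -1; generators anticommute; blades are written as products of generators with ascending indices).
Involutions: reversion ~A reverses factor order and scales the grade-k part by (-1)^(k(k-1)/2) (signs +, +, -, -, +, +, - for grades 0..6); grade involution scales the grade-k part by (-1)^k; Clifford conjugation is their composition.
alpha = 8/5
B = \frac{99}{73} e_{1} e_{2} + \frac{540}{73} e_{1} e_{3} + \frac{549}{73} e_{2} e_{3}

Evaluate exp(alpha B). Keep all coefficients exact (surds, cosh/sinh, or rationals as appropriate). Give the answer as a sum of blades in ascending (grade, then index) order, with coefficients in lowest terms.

B^2 term by term: the squares give (\frac{99}{73})^2*(e_{1} e_{2})^2 + (\frac{540}{73})^2*(e_{1} e_{3})^2 + (\frac{549}{73})^2*(e_{2} e_{3})^2 = \frac{9801}{5329}*(+1) + \frac{291600}{5329}*(+1) + \frac{301401}{5329}*(-1) = 0 (each basis 2-blade squares to minus the product of its generators' squares); cross terms between blades sharing an index anticommute and cancel. So B^2 = 0.
B^2 = 0, so the series closes: exp(alpha B) = 1 + alpha B (parabolic case).
Answer: 1 + \frac{792}{365} e_{1} e_{2} + \frac{864}{73} e_{1} e_{3} + \frac{4392}{365} e_{2} e_{3}


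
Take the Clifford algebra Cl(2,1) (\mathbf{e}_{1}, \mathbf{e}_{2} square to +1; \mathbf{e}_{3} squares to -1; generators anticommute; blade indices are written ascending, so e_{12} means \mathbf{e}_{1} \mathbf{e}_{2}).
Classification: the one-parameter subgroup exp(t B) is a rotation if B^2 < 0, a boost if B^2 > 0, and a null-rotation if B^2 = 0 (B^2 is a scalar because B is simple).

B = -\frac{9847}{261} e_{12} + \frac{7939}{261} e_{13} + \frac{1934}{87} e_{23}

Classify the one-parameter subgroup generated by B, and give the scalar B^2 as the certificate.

B^2 term by term: the squares give (-\frac{9847}{261})^2*(e_{12})^2 + (\frac{7939}{261})^2*(e_{13})^2 + (\frac{1934}{87})^2*(e_{23})^2 = \frac{96963409}{68121}*(-1) + \frac{63027721}{68121}*(+1) + \frac{3740356}{7569}*(+1) = -4 (each basis 2-blade squares to minus the product of its generators' squares); cross terms between blades sharing an index anticommute and cancel. So B^2 = -4.
Answer: rotation, certificate B^2 = -4. No conjugation can change B^2 = -4; the sign gives the class.


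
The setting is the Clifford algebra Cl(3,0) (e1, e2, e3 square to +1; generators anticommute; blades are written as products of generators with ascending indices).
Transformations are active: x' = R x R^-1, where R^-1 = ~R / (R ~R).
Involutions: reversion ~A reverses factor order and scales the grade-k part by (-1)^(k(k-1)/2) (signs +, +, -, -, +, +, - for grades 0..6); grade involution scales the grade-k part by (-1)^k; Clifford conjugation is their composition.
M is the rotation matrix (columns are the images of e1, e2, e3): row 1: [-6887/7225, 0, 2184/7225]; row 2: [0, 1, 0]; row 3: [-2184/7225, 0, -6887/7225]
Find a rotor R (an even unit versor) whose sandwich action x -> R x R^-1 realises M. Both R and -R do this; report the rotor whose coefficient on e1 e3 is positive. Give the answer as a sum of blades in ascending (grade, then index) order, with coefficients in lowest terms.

Method: write R = a + b12*e1 e2 + b13*e1 e3 + b23*e2 e3 with a^2 + b12^2 + b13^2 + b23^2 = 1 (so R^-1 = ~R). Expanding the columns R e_j ~R gives tr M = 4a^2 - 1 and, from the antisymmetric part, M21 - M12 = -4a*b12, M13 - M31 = 4a*b13, M32 - M23 = -4a*b23.
Here tr M = -6549/7225, so a^2 = (1 + tr M)/4 = 169/7225 and a = ±13/85. Taking a = 13/85: M21 - M12 = 0, M13 - M31 = 4368/7225, M32 - M23 = 0, giving b12 = 0, b13 = 84/85, b23 = 0, i.e. R = 13/85 + 84/85*e1 e3.
Its e1 e3 coefficient is already positive.
Answer: 13/85 + 84/85*e1 e3. Note: both R and -R realise this M (trace -6549/7225); the covering map identifies them, and the e1 e3-coefficient sign is the tie-breaker.


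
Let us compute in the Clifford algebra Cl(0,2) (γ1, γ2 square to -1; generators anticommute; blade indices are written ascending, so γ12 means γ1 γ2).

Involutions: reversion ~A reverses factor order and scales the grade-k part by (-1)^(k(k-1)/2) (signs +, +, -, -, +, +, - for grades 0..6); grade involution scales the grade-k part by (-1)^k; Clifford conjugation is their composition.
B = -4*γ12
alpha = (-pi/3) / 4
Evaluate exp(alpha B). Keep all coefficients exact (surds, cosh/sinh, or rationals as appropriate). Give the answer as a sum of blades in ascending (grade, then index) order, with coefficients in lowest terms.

B^2 = (-4)^2*(γ12)^2 = 16*(-1) = -16 (a basis 2-blade squares to minus the product of its generators' squares).
B^2 = -16 — B^2 < 0, so the exponential closes trigonometrically: l = 4, alpha*l = -pi/3, so exp(alpha B) = cos(-pi/3) + (sin(-pi/3)/4)*B = 1/2 + (-sqrt(3)/8)*B.
Answer: 1/2 + sqrt(3)/2*γ12


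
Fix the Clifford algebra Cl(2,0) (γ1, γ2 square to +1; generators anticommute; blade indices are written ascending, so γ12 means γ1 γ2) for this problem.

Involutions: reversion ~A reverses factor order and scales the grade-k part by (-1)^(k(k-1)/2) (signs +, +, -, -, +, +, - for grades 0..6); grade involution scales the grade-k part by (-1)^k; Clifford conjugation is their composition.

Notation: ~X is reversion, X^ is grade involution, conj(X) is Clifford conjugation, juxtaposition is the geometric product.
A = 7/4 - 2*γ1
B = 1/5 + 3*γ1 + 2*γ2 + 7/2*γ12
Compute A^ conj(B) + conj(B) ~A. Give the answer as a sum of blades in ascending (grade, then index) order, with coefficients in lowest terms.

first term: -113/20 - 97/20*γ1 - 21/2*γ2 - 81/8*γ12
second term: 127/20 - 113/20*γ1 - 21/2*γ2 - 81/8*γ12
Answer: 7/10 - 21/2*γ1 - 21*γ2 - 81/4*γ12


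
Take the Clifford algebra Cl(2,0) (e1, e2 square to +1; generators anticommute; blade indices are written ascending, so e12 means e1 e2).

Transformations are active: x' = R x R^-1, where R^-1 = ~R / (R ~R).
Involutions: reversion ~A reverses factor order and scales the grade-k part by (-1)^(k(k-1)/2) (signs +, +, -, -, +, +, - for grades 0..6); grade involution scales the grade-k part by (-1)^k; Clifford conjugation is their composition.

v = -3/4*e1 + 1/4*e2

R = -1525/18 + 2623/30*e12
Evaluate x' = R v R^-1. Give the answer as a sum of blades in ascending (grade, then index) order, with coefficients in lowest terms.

~R = -1525/18 - 2623/30*e12, and R ~R = 60030893/4050, so R^-1 = ~R / (60030893/4050).
R v = 427/5*e1 + 7991/180*e2
Answer: -14601/64532*e1 - 48883/64532*e2


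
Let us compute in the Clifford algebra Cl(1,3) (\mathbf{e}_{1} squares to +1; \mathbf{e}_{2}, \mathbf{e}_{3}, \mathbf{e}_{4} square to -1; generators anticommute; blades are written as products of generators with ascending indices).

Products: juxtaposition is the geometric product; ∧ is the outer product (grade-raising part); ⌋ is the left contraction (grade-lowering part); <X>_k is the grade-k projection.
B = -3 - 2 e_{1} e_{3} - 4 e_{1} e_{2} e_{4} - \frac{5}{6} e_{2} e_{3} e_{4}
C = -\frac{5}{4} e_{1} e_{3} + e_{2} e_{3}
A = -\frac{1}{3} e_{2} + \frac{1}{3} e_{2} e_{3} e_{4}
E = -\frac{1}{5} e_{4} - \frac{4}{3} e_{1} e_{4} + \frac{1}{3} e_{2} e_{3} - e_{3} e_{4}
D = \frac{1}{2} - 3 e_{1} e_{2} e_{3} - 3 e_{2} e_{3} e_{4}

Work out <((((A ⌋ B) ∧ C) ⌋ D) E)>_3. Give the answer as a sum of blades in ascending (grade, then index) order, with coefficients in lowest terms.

step 1: -\frac{5}{18} + \frac{4}{3} e_{1} e_{4} - \frac{5}{18} e_{3} e_{4}
step 2: \frac{25}{72} e_{1} e_{3} - \frac{5}{18} e_{2} e_{3} + \frac{4}{3} e_{1} e_{2} e_{3} e_{4}
step 3: -\frac{5}{6} e_{1} + \frac{25}{24} e_{2} - \frac{5}{6} e_{4}
step 4: -\frac{1}{6} + \frac{10}{9} e_{1} + \frac{35}{72} e_{3} + \frac{10}{9} e_{4} + \frac{1}{6} e_{1} e_{4} - \frac{5}{24} e_{2} e_{4} - \frac{5}{18} e_{1} e_{2} e_{3} + \frac{25}{18} e_{1} e_{2} e_{4} + \frac{5}{6} e_{1} e_{3} e_{4} - \frac{95}{72} e_{2} e_{3} e_{4}
step 5: -\frac{5}{18} e_{1} e_{2} e_{3} + \frac{25}{18} e_{1} e_{2} e_{4} + \frac{5}{6} e_{1} e_{3} e_{4} - \frac{95}{72} e_{2} e_{3} e_{4}
Answer: -\frac{5}{18} e_{1} e_{2} e_{3} + \frac{25}{18} e_{1} e_{2} e_{4} + \frac{5}{6} e_{1} e_{3} e_{4} - \frac{95}{72} e_{2} e_{3} e_{4}


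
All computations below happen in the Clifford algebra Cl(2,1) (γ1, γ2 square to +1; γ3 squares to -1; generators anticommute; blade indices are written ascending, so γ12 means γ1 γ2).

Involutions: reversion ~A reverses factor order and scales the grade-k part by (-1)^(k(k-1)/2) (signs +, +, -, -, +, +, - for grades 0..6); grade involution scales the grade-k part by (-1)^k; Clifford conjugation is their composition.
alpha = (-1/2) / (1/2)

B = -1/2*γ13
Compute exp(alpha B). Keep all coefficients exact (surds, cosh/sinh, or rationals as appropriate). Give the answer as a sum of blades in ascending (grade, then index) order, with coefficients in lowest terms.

B^2 = (-1/2)^2*(γ13)^2 = 1/4*(+1) = 1/4 (a basis 2-blade squares to minus the product of its generators' squares).
B^2 = 1/4 — B^2 > 0, so the exponential closes hyperbolically: l = 1/2, alpha*l = -1/2, so exp(alpha B) = cosh(-1/2) + (sinh(-1/2)/(1/2))*B = cosh(1/2) + (-2*sinh(1/2))*B.
Answer: cosh(1/2) + sinh(1/2)*γ13


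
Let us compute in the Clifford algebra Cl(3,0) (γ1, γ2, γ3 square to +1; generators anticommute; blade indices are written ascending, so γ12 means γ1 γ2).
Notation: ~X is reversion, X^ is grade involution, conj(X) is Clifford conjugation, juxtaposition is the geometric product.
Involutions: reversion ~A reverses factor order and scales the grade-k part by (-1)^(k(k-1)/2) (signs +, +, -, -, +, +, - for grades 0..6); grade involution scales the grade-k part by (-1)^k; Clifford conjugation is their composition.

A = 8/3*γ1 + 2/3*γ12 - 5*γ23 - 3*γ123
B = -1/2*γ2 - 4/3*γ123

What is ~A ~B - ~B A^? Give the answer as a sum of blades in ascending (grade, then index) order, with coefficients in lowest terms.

first term: -4 - 19/3*γ1 + 61/18*γ3 - 4/3*γ12 + 3/2*γ13 + 32/9*γ23
second term: -4 + 7*γ1 + 29/18*γ3 - 4/3*γ12 + 3/2*γ13 - 32/9*γ23
Answer: -40/3*γ1 + 16/9*γ3 + 64/9*γ23


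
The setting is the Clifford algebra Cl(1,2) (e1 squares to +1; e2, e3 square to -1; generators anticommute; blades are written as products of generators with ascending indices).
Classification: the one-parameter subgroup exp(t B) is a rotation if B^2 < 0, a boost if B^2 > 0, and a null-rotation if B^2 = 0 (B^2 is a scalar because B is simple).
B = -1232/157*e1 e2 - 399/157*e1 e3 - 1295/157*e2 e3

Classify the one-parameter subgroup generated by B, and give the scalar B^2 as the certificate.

B^2 term by term: the squares give (-1232/157)^2*(e1 e2)^2 + (-399/157)^2*(e1 e3)^2 + (-1295/157)^2*(e2 e3)^2 = 1517824/24649*(+1) + 159201/24649*(+1) + 1677025/24649*(-1) = 0 (each basis 2-blade squares to minus the product of its generators' squares); cross terms between blades sharing an index anticommute and cancel. So B^2 = 0.
Answer: null-rotation, certificate B^2 = 0. Key observation: B^2 = 0 is a conjugation invariant, so its sign decides the class regardless of the surface form of B.


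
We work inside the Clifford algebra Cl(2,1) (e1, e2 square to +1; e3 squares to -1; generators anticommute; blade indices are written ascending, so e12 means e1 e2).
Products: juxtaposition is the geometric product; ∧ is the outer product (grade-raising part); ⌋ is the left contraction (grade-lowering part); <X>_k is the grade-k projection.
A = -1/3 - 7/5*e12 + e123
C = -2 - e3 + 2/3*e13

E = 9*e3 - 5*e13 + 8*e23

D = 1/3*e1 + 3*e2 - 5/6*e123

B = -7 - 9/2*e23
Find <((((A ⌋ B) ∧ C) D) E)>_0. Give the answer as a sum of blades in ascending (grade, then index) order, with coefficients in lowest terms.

step 1: 7/3 + 3/2*e23
step 2: -14/3 - 7/3*e3 + 14/9*e13 - 3*e23
step 3: 17/18*e1 - 343/27*e2 + 229/27*e3 - 35/18*e12 + 7/9*e13 + 7*e23 - 16/9*e123
step 4: -218/9 - 1718/27*e1 - 109/27*e2 - 5743/54*e3 + 515/9*e12 - 127/18*e13 - 2233/18*e23 - 3967/54*e123
step 5: -218/9
Answer: -218/9


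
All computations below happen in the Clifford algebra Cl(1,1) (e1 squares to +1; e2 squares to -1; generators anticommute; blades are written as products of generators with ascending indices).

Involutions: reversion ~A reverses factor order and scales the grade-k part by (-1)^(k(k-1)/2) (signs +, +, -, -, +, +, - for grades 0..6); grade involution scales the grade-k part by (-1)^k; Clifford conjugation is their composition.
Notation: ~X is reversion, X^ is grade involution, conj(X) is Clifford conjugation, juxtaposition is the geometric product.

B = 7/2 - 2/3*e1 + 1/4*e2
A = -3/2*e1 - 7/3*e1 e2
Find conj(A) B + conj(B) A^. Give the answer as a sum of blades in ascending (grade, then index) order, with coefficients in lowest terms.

first term: -1 + 14/3*e1 + 14/9*e2 + 205/24*e1 e2
second term: 1 + 35/6*e1 - 14/9*e2 - 187/24*e1 e2
Answer: 21/2*e1 + 3/4*e1 e2


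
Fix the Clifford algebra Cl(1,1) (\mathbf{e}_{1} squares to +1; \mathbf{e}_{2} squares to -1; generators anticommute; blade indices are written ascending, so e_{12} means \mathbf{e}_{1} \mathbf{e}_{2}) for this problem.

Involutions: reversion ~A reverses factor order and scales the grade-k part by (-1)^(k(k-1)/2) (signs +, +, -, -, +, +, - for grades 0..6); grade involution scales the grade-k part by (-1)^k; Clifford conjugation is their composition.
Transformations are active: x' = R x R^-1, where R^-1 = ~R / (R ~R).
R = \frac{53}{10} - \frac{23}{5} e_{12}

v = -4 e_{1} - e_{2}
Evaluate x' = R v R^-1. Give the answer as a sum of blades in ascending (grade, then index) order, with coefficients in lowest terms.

~R = \frac{53}{10} + \frac{23}{5} e_{12}, and R ~R = \frac{693}{100}, so R^-1 = ~R / (\frac{693}{100}).
R v = -\frac{129}{5} e_{1} - \frac{237}{10} e_{2}
Answer: -\frac{8192}{231} e_{1} - \frac{8143}{231} e_{2}


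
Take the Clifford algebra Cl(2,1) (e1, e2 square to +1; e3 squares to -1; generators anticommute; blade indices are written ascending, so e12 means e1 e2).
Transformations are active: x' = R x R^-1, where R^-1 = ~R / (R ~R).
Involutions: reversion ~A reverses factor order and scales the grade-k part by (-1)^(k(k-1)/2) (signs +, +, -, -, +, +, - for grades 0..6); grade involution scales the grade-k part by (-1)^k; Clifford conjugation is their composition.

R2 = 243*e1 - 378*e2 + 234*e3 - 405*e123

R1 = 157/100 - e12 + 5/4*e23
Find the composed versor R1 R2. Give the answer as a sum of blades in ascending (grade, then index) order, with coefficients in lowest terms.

Distribute over the terms of R1 (each basis-blade product reordered to ascending indices, repeated generators contracted through their squares):
(157/100) R2 = 38151/100*e1 - 29673/50*e2 + 18369/50*e3 - 12717/20*e123
(-e12) R2 = 378*e1 + 243*e2 - 405*e3 - 234*e123
(5/4*e23) R2 = -2025/4*e1 - 585/2*e2 + 945/2*e3 + 1215/4*e123
Summing the partial products and collecting blades:
Answer: 12663/50*e1 - 16074/25*e2 + 10872/25*e3 - 5661/10*e123


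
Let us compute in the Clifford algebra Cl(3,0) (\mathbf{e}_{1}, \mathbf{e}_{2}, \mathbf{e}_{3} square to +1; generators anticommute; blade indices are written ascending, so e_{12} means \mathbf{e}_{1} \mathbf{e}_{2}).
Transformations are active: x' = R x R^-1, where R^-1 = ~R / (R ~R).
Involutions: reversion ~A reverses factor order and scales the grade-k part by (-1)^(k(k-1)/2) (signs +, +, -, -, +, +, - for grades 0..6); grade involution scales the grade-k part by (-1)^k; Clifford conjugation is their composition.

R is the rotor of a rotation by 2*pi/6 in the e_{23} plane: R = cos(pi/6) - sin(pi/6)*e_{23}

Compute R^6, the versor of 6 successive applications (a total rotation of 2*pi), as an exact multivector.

The rotor phase is half the rotation angle and phases add under composition, so 6 steps in the e_{23} plane accumulate phase 6*(pi/6) = \pi: R^6 = cos(\pi) - sin(\pi)*e_{23}.
cos(\pi) = -1 and sin(\pi) = 0, so R^6 = -1. The total rotation 2*pi is 1 full turn, so every vector returns to itself, yet the rotor is -1, on the OTHER sheet of the double cover (an odd number of 2*pi turns).
Answer: -1


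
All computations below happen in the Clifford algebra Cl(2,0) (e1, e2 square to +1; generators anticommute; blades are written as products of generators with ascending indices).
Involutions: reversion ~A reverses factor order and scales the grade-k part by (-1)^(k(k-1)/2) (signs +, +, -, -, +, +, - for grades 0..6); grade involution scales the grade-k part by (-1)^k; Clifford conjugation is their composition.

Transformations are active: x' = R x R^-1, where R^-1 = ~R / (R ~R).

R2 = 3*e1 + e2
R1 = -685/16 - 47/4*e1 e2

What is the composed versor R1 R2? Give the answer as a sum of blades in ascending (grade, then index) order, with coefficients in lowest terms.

Distribute over the terms of R1 (each basis-blade product reordered to ascending indices, repeated generators contracted through their squares):
(-685/16) R2 = -2055/16*e1 - 685/16*e2
(-47/4*e1 e2) R2 = -47/4*e1 + 141/4*e2
Summing the partial products and collecting blades:
Answer: -2243/16*e1 - 121/16*e2


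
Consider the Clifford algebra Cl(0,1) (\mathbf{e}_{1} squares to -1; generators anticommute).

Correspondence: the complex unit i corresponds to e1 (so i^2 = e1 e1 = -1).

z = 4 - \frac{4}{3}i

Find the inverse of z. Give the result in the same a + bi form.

In blades: z = 4 - \frac{4}{3} e_{1}.
With qbar = 4 + \frac{4}{3} e_{1} (scalar fixed, mapped units negated), z qbar = \frac{160}{9} (the sum of squared coefficients), so z^-1 = qbar / (\frac{160}{9}) = \frac{9}{40} + \frac{3}{40} e_{1}; translating back:
Answer: \frac{9}{40} + \frac{3}{40}i


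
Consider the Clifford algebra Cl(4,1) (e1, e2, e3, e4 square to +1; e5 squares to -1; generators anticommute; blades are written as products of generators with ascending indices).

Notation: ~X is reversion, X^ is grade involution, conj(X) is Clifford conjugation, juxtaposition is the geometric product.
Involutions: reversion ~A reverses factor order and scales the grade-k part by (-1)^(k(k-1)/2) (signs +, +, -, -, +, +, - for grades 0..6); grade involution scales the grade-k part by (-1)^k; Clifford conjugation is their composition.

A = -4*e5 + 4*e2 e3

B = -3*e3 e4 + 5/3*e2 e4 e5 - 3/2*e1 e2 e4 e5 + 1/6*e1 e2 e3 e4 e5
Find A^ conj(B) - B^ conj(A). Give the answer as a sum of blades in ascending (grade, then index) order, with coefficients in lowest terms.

first term: 16/3*e2 e4 - 6*e1 e2 e4 + 2/3*e1 e4 e5 + 16/3*e3 e4 e5 + 2/3*e1 e2 e3 e4 + 6*e1 e3 e4 e5
second term: -16/3*e2 e4 + 6*e1 e2 e4 - 2/3*e1 e4 e5 - 16/3*e3 e4 e5 + 2/3*e1 e2 e3 e4 + 6*e1 e3 e4 e5
Answer: 32/3*e2 e4 - 12*e1 e2 e4 + 4/3*e1 e4 e5 + 32/3*e3 e4 e5


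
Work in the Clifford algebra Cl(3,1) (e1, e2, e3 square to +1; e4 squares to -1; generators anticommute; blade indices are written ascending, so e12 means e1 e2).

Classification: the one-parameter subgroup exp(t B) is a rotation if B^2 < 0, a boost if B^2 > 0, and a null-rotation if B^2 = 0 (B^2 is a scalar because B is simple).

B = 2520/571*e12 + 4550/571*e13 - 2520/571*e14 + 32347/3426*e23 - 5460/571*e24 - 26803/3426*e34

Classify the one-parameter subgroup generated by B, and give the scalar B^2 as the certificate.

B^2 term by term: the squares give (2520/571)^2*(e12)^2 + (4550/571)^2*(e13)^2 + (-2520/571)^2*(e14)^2 + (32347/3426)^2*(e23)^2 + (-5460/571)^2*(e24)^2 + (-26803/3426)^2*(e34)^2 = 6350400/326041*(-1) + 20702500/326041*(-1) + 6350400/326041*(+1) + 1046328409/11737476*(-1) + 29811600/326041*(+1) + 718400809/11737476*(+1) = 0 (each basis 2-blade squares to minus the product of its generators' squares); cross terms between blades sharing an index anticommute and cancel; the commuting (index-disjoint) pairs give grade-4 terms 2*c*c'*(blade product), which cancel blade by blade — e1234: -22514520/326041 + 49686000/326041 - 27171480/326041 = 0 — confirming B is simple. So B^2 = 0.
Answer: null-rotation, certificate B^2 = 0. The class reads off the invariant scalar 0 directly.


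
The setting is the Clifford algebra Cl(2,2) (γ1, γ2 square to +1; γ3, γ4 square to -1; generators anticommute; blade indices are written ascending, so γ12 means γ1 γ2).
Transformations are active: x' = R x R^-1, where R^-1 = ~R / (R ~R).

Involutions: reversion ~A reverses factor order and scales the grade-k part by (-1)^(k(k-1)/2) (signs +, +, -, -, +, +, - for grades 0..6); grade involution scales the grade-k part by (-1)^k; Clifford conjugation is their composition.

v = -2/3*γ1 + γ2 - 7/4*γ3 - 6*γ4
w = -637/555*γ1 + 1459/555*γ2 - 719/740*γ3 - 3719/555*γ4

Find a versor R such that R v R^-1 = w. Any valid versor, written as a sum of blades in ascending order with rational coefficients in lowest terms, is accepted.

A norm check does it: q(v) = q(w) = -5417/144, hence R = v + w = -1007/555*γ1 + 2014/555*γ2 - 1007/370*γ3 - 7049/555*γ4 realises the map — parallel part kept, (v - w)/2 negated, v carried to w.
Answer: -1007/555*γ1 + 2014/555*γ2 - 1007/370*γ3 - 7049/555*γ4


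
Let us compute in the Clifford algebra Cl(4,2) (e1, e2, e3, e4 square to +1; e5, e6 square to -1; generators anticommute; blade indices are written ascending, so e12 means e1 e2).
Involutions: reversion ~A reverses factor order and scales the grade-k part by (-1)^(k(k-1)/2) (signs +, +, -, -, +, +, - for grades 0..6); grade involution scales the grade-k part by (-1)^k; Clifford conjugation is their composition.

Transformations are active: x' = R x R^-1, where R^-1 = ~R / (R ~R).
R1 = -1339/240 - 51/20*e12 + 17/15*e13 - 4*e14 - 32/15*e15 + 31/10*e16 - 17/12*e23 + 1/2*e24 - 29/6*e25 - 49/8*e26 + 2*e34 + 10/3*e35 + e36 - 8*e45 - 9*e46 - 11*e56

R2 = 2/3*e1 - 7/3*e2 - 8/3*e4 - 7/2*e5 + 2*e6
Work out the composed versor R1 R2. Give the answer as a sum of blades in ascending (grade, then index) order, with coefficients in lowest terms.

Distribute over the terms of R2 (each basis-blade product reordered to ascending indices, repeated generators contracted through their squares):
R1 (2/3*e1) = -1339/360*e1 + 17/10*e2 - 34/45*e3 + 8/3*e4 + 64/45*e5 - 31/15*e6 - 17/18*e123 + 1/3*e124 - 29/9*e125 - 49/12*e126 + 4/3*e134 + 20/9*e135 + 2/3*e136 - 16/3*e145 - 6*e146 - 22/3*e156
R1 (-7/3*e2) = 119/20*e1 + 9373/720*e2 - 119/36*e3 + 7/6*e4 - 203/18*e5 - 343/24*e6 + 119/45*e123 - 28/3*e124 - 224/45*e125 + 217/30*e126 - 14/3*e234 - 70/9*e235 - 7/3*e236 + 56/3*e245 + 21*e246 + 77/3*e256
R1 (-8/3*e4) = 32/3*e1 - 4/3*e2 - 16/3*e3 + 1339/90*e4 - 64/3*e5 - 24*e6 + 34/5*e124 - 136/45*e134 - 256/45*e145 + 124/15*e146 + 34/9*e234 - 116/9*e245 - 49/3*e246 + 80/9*e345 + 8/3*e346 + 88/3*e456
R1 (-7/2*e5) = -112/15*e1 - 203/12*e2 + 35/3*e3 - 28*e4 + 9373/480*e5 + 77/2*e6 + 357/40*e125 - 119/30*e135 + 14*e145 + 217/20*e156 + 119/24*e235 - 7/4*e245 - 343/16*e256 - 7*e345 + 7/2*e356 - 63/2*e456
R1 (2*e6) = -31/5*e1 + 49/4*e2 - 2*e3 + 18*e4 + 22*e5 - 1339/120*e6 - 51/10*e126 + 34/15*e136 - 8*e146 - 64/15*e156 - 17/6*e236 + e246 - 29/3*e256 + 4*e346 + 20/3*e356 - 16*e456
Summing the partial products and collecting blades:
Answer: -277/360*e1 + 6277/720*e2 + 49/180*e3 + 392/45*e4 + 14887/1440*e5 - 781/60*e6 + 17/10*e123 - 11/5*e124 + 29/40*e125 - 39/20*e126 - 76/45*e134 - 157/90*e135 + 44/15*e136 + 134/45*e145 - 86/15*e146 - 3/4*e156 - 8/9*e234 - 203/72*e235 - 31/6*e236 + 145/36*e245 + 17/3*e246 - 87/16*e256 + 17/9*e345 + 20/3*e346 + 61/6*e356 - 109/6*e456


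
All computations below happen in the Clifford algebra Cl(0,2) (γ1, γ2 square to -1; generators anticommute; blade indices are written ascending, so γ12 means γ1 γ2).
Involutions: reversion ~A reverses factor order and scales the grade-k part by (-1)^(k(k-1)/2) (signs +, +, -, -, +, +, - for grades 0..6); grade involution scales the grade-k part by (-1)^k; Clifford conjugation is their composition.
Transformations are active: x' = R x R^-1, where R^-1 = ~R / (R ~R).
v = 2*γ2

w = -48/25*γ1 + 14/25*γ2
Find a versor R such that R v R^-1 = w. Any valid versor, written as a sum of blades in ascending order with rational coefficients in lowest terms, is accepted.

Equal squares first: v^2 = w^2 = -4. Then v + w = -48/25*γ1 + 64/25*γ2 is a versor taking v to w, provided it is invertible.
Answer: -48/25*γ1 + 64/25*γ2


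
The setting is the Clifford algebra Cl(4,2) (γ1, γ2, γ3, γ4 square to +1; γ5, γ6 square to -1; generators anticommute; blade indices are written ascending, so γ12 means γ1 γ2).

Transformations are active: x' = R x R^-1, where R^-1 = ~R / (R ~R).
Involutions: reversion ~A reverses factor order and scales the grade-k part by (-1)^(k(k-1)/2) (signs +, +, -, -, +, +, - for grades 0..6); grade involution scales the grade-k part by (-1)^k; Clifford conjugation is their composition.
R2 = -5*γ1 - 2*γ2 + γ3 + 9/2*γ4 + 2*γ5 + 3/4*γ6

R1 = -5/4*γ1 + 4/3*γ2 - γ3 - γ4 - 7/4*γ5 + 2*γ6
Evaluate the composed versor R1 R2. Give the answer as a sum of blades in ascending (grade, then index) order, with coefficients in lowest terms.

Distribute over the terms of R1 (each basis-blade product reordered to ascending indices, repeated generators contracted through their squares):
(-5/4*γ1) R2 = 25/4 + 5/2*γ12 - 5/4*γ13 - 45/8*γ14 - 5/2*γ15 - 15/16*γ16
(4/3*γ2) R2 = -8/3 + 20/3*γ12 + 4/3*γ23 + 6*γ24 + 8/3*γ25 + γ26
(-γ3) R2 = -1 - 5*γ13 - 2*γ23 - 9/2*γ34 - 2*γ35 - 3/4*γ36
(-γ4) R2 = -9/2 - 5*γ14 - 2*γ24 + γ34 - 2*γ45 - 3/4*γ46
(-7/4*γ5) R2 = 7/2 - 35/4*γ15 - 7/2*γ25 + 7/4*γ35 + 63/8*γ45 - 21/16*γ56
(2*γ6) R2 = -3/2 + 10*γ16 + 4*γ26 - 2*γ36 - 9*γ46 - 4*γ56
Summing the partial products and collecting blades:
Answer: 1/12 + 55/6*γ12 - 25/4*γ13 - 85/8*γ14 - 45/4*γ15 + 145/16*γ16 - 2/3*γ23 + 4*γ24 - 5/6*γ25 + 5*γ26 - 7/2*γ34 - 1/4*γ35 - 11/4*γ36 + 47/8*γ45 - 39/4*γ46 - 85/16*γ56


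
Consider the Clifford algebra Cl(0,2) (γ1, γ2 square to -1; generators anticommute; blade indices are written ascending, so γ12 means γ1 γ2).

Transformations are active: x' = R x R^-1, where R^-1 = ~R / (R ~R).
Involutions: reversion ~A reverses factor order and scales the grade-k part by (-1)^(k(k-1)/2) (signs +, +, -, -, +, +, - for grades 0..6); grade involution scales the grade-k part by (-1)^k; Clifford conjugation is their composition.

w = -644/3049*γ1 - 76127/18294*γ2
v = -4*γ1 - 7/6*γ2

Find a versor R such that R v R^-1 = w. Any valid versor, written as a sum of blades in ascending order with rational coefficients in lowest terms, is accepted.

Construction: equal norms (both -625/36) license R = v + w = -12840/3049*γ1 - 16245/3049*γ2 — nothing changes along that direction, while (v - w)/2 changes sign, so v maps onto w.
Answer: -12840/3049*γ1 - 16245/3049*γ2


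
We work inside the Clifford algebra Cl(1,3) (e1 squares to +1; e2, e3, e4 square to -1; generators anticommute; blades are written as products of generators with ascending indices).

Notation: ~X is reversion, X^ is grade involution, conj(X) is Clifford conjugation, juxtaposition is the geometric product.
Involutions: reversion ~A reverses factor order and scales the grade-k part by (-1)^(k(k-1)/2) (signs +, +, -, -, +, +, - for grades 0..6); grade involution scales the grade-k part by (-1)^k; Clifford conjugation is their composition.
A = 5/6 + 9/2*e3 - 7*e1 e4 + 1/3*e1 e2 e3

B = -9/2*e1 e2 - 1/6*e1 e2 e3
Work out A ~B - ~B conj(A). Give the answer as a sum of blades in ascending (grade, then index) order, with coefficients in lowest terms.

first term: -1/18 + 3/2*e3 + 3*e1 e2 - 63/2*e2 e4 + 367/18*e1 e2 e3 + 7/6*e2 e3 e4
second term: -1/18 + 3/2*e3 + 9/2*e1 e2 - 63/2*e2 e4 - 181/9*e1 e2 e3 + 7/6*e2 e3 e4
Answer: -3/2*e1 e2 + 81/2*e1 e2 e3


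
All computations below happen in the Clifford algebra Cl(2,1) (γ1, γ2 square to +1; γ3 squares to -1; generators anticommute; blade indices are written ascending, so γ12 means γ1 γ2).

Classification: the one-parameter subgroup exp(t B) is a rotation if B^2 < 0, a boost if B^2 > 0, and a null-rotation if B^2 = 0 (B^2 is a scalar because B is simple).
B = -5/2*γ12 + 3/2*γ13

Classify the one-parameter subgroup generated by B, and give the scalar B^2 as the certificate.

B^2 term by term: the squares give (-5/2)^2*(γ12)^2 + (3/2)^2*(γ13)^2 = 25/4*(-1) + 9/4*(+1) = -4 (each basis 2-blade squares to minus the product of its generators' squares); cross terms between blades sharing an index anticommute and cancel. So B^2 = -4.
Answer: rotation, certificate B^2 = -4. Check the certificate: B^2 = -4, and that sign is decisive whatever form B takes.


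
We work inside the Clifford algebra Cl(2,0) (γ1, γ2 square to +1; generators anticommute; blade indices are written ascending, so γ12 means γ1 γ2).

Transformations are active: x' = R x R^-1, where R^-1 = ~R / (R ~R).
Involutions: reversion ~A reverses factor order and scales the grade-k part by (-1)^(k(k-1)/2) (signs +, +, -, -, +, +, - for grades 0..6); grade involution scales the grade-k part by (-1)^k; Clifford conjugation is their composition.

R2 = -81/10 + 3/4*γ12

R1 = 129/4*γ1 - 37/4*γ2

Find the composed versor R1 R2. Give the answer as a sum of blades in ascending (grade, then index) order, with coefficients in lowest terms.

Distribute over the terms of R1 (each basis-blade product reordered to ascending indices, repeated generators contracted through their squares):
(129/4*γ1) R2 = -10449/40*γ1 + 387/16*γ2
(-37/4*γ2) R2 = 111/16*γ1 + 2997/40*γ2
Summing the partial products and collecting blades:
Answer: -20343/80*γ1 + 7929/80*γ2
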